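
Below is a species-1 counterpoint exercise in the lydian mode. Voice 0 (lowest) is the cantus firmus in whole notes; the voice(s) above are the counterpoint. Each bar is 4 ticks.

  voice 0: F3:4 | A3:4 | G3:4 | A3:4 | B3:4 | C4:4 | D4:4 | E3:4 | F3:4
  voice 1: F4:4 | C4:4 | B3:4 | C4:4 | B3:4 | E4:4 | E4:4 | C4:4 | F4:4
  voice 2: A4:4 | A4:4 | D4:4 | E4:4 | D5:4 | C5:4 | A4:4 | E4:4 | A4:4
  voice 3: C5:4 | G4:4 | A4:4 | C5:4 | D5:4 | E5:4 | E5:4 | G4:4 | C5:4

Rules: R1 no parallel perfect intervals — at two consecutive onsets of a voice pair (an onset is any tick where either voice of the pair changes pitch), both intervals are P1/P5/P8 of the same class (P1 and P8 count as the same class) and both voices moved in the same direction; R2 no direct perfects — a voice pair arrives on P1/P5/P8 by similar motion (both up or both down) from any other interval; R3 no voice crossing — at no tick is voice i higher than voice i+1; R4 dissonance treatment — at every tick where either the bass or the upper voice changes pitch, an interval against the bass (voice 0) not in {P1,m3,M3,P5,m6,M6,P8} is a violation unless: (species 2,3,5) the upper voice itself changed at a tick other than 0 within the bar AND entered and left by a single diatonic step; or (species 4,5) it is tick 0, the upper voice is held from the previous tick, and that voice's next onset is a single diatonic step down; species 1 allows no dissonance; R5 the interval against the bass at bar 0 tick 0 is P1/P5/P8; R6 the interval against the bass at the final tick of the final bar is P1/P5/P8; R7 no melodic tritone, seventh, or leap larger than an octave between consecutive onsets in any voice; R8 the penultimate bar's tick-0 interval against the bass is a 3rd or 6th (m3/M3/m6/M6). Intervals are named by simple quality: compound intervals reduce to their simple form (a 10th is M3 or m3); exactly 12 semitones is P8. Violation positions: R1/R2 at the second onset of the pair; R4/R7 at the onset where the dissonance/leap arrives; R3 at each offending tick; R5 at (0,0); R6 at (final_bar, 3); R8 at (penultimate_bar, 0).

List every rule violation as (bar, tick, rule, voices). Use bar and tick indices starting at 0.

(0, 0, R5, (0, 2))
(1, 0, R1, (1, 3))
(1, 0, R3, (2, 3))
(1, 0, R4, (0, 3))
(1, 1, R3, (2, 3))
(1, 2, R3, (2, 3))
(1, 3, R3, (2, 3))
(2, 0, R2, (0, 2))
(2, 0, R4, (0, 3))
(3, 0, R1, (0, 2))
(3, 0, R2, (1, 3))
(4, 0, R2, (2, 3))
(4, 0, R7, (2,))
(5, 0, R2, (1, 3))
(6, 0, R4, (0, 1))
(6, 0, R4, (0, 3))
(7, 0, R2, (0, 2))
(7, 0, R2, (1, 3))
(7, 0, R7, (0,))
(7, 0, R8, (0, 2))
(8, 0, R1, (1, 3))
(8, 0, R2, (0, 1))
(8, 0, R2, (0, 3))
(8, 3, R6, (0, 2))

bar 0: v0=F3 v1=F4 v2=A4 v3=C5 downbeat P5
bar 1: v0=A3 v1=C4 v2=A4 v3=G4 downbeat m7
bar 2: v0=G3 v1=B3 v2=D4 v3=A4 downbeat M2
bar 3: v0=A3 v1=C4 v2=E4 v3=C5 downbeat m3
bar 4: v0=B3 v1=B3 v2=D5 v3=D5 downbeat m3
bar 5: v0=C4 v1=E4 v2=C5 v3=E5 downbeat M3
bar 6: v0=D4 v1=E4 v2=A4 v3=E5 downbeat M2
bar 7: v0=E3 v1=C4 v2=E4 v3=G4 downbeat m3
bar 8: v0=F3 v1=F4 v2=A4 v3=C5 downbeat P5
  -> R5 @ bar 0 tick 0 v(0, 2): opens on M3
  -> R1 @ bar 1 tick 0 v(1, 3): F4/C5 P5 -> C4/G4 P5 similar
  -> R3 @ bar 1 tick 0 v(2, 3): A4 above G4
  -> R4 @ bar 1 tick 0 v(0, 3): A3/G4 m7 untreated
  -> R3 @ bar 1 tick 1 v(2, 3): A4 above G4
  -> R3 @ bar 1 tick 2 v(2, 3): A4 above G4
  -> R3 @ bar 1 tick 3 v(2, 3): A4 above G4
  -> R2 @ bar 2 tick 0 v(0, 2): A3/A4 P8 -> G3/D4 P5 similar
  -> R4 @ bar 2 tick 0 v(0, 3): G3/A4 M2 untreated
  -> R1 @ bar 3 tick 0 v(0, 2): G3/D4 P5 -> A3/E4 P5 similar
  -> R2 @ bar 3 tick 0 v(1, 3): B3/A4 m7 -> C4/C5 P8 similar
  -> R2 @ bar 4 tick 0 v(2, 3): E4/C5 m6 -> D5/D5 P1 similar
  -> R7 @ bar 4 tick 0 v(2,): E4->D5 leap 10st
  -> R2 @ bar 5 tick 0 v(1, 3): B3/D5 m3 -> E4/E5 P8 similar
  -> R4 @ bar 6 tick 0 v(0, 1): D4/E4 M2 untreated
  -> R4 @ bar 6 tick 0 v(0, 3): D4/E5 M2 untreated
  -> R2 @ bar 7 tick 0 v(0, 2): D4/A4 P5 -> E3/E4 P8 similar
  -> R2 @ bar 7 tick 0 v(1, 3): E4/E5 P8 -> C4/G4 P5 similar
  -> R7 @ bar 7 tick 0 v(0,): D4->E3 leap 10st
  -> R8 @ bar 7 tick 0 v(0, 2): penult P8 not 3rd/6th
  -> R1 @ bar 8 tick 0 v(1, 3): C4/G4 P5 -> F4/C5 P5 similar
  -> R2 @ bar 8 tick 0 v(0, 1): E3/C4 m6 -> F3/F4 P8 similar
  -> R2 @ bar 8 tick 0 v(0, 3): E3/G4 m3 -> F3/C5 P5 similar
  -> R6 @ bar 8 tick 3 v(0, 2): closes on M3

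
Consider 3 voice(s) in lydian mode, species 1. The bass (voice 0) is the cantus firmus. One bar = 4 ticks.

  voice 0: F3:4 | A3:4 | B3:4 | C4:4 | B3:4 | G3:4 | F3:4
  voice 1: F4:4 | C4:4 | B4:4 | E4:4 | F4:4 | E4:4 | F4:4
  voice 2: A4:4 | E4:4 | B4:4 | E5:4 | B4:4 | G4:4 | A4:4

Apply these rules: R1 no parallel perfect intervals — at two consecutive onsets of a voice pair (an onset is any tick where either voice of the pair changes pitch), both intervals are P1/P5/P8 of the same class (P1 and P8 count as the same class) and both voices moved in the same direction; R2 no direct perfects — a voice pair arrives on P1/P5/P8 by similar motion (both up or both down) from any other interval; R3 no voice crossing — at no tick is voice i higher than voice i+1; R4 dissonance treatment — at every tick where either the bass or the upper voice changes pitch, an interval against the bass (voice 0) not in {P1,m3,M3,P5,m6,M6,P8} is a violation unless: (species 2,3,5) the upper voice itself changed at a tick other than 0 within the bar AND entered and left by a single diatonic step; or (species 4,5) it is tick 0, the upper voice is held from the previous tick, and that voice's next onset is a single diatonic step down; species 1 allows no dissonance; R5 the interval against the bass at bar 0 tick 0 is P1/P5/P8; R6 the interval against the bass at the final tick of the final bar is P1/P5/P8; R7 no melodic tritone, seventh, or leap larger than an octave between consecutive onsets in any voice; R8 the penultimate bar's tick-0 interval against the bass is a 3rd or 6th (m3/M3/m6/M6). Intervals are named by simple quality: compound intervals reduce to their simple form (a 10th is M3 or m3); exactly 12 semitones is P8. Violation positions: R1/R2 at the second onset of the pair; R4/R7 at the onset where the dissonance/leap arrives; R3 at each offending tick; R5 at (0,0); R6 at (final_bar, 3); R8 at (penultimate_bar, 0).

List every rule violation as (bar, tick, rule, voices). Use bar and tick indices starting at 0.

(0, 0, R5, (0, 2))
(2, 0, R2, (0, 1))
(2, 0, R2, (0, 2))
(2, 0, R2, (1, 2))
(2, 0, R7, (1,))
(4, 0, R2, (0, 2))
(4, 0, R4, (0, 1))
(5, 0, R1, (0, 2))
(5, 0, R8, (0, 2))
(6, 3, R6, (0, 2))

bar 0: v0=F3 v1=F4 v2=A4 downbeat M3
bar 1: v0=A3 v1=C4 v2=E4 downbeat P5
bar 2: v0=B3 v1=B4 v2=B4 downbeat P8
bar 3: v0=C4 v1=E4 v2=E5 downbeat M3
bar 4: v0=B3 v1=F4 v2=B4 downbeat P8
bar 5: v0=G3 v1=E4 v2=G4 downbeat P8
bar 6: v0=F3 v1=F4 v2=A4 downbeat M3
  -> R5 @ bar 0 tick 0 v(0, 2): opens on M3
  -> R2 @ bar 2 tick 0 v(0, 1): A3/C4 m3 -> B3/B4 P8 similar
  -> R2 @ bar 2 tick 0 v(0, 2): A3/E4 P5 -> B3/B4 P8 similar
  -> R2 @ bar 2 tick 0 v(1, 2): C4/E4 M3 -> B4/B4 P1 similar
  -> R7 @ bar 2 tick 0 v(1,): C4->B4 leap 11st
  -> R2 @ bar 4 tick 0 v(0, 2): C4/E5 M3 -> B3/B4 P8 similar
  -> R4 @ bar 4 tick 0 v(0, 1): B3/F4 TT untreated
  -> R1 @ bar 5 tick 0 v(0, 2): B3/B4 P8 -> G3/G4 P8 similar
  -> R8 @ bar 5 tick 0 v(0, 2): penult P8 not 3rd/6th
  -> R6 @ bar 6 tick 3 v(0, 2): closes on M3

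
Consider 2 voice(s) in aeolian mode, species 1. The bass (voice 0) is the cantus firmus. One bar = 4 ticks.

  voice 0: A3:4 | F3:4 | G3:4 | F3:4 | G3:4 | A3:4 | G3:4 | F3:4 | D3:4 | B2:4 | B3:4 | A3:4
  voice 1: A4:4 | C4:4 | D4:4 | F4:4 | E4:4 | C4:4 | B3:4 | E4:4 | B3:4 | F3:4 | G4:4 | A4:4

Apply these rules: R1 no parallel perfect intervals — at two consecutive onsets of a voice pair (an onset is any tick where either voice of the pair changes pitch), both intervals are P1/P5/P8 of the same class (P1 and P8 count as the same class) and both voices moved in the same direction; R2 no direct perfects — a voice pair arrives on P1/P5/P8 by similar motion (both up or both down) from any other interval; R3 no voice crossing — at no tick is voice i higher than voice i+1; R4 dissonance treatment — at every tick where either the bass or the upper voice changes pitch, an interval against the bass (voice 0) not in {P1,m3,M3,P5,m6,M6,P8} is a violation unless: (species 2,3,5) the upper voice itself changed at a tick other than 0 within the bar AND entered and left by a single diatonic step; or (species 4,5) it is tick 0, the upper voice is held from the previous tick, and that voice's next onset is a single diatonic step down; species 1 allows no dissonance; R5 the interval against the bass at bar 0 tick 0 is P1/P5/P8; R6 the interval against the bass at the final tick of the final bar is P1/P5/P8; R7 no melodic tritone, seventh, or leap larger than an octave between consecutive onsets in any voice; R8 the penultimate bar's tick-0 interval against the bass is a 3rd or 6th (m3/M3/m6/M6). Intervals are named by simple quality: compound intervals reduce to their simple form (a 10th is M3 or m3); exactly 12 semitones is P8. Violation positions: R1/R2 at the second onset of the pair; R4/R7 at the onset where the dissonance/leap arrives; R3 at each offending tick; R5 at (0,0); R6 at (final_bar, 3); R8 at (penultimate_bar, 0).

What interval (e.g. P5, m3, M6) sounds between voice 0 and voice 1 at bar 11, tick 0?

voice 0=A3 voice 1=A4 -> P8

P8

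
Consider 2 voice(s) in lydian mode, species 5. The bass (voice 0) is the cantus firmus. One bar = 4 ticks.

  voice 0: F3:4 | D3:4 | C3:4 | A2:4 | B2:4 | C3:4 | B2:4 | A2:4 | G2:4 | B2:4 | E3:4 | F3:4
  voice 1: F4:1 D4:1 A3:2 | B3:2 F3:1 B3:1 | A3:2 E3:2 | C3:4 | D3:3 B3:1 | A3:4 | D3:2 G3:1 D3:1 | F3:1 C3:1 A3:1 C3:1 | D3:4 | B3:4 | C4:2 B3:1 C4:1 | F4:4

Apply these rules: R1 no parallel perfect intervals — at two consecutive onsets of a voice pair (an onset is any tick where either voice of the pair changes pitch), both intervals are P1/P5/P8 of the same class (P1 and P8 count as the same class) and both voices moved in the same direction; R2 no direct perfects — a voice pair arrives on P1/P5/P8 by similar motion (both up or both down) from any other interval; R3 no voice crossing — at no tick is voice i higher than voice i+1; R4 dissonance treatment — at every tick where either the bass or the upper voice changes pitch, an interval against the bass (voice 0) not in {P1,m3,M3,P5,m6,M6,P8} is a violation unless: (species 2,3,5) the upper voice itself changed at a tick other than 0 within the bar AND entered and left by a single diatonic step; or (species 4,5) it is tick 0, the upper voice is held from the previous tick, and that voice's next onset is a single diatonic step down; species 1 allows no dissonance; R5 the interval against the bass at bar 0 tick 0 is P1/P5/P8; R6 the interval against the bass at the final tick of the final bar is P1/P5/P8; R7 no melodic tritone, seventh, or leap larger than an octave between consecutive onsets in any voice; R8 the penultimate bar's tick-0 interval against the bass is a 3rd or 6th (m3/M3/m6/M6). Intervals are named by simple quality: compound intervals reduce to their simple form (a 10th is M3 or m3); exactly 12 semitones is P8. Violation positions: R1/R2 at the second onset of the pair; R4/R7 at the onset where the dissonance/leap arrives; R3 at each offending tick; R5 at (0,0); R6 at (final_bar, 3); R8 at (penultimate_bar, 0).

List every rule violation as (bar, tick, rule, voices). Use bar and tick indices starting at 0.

bar 0: v0=F3 v1=F4 downbeat P8
bar 1: v0=D3 v1=B3 downbeat M6
bar 2: v0=C3 v1=A3 downbeat M6
bar 3: v0=A2 v1=C3 downbeat m3
bar 4: v0=B2 v1=D3 downbeat m3
bar 5: v0=C3 v1=A3 downbeat M6
bar 6: v0=B2 v1=D3 downbeat m3
bar 7: v0=A2 v1=F3 downbeat m6
bar 8: v0=G2 v1=D3 downbeat P5
bar 9: v0=B2 v1=B3 downbeat P8
bar 10: v0=E3 v1=C4 downbeat m6
bar 11: v0=F3 v1=F4 downbeat P8
  -> R7 @ bar 1 tick 2 v(1,): B3->F3 leap 6st
  -> R7 @ bar 1 tick 3 v(1,): F3->B3 leap 6st
  -> R2 @ bar 9 tick 0 v(0, 1): G2/D3 P5 -> B2/B3 P8 similar
  -> R2 @ bar 11 tick 0 v(0, 1): E3/C4 m6 -> F3/F4 P8 similar

(1, 2, R7, (1,))
(1, 3, R7, (1,))
(9, 0, R2, (0, 1))
(11, 0, R2, (0, 1))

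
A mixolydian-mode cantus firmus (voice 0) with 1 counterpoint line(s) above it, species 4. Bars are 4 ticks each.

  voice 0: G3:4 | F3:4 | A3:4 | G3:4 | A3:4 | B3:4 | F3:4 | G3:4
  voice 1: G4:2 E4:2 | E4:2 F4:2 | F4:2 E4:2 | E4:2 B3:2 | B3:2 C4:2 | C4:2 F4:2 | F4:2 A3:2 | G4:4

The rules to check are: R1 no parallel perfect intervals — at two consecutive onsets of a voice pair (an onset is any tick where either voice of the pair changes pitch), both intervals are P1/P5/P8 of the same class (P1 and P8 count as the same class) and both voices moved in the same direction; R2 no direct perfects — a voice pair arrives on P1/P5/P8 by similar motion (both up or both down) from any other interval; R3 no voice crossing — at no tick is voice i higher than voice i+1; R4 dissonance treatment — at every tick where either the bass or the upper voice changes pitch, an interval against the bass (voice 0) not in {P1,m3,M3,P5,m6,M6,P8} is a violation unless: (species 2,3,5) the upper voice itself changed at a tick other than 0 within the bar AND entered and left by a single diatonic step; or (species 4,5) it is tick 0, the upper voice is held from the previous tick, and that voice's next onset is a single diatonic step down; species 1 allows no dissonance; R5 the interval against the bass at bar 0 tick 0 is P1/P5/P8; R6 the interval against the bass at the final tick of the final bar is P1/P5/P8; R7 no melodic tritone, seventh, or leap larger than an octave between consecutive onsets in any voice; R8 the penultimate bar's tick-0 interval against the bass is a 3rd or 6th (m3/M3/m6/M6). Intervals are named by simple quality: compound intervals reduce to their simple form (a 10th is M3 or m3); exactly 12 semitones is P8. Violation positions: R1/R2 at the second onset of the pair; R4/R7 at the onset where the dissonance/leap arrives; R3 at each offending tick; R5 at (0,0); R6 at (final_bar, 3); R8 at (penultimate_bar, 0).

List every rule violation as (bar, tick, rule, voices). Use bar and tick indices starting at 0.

(1, 0, R4, (0, 1))
(4, 0, R4, (0, 1))
(5, 0, R4, (0, 1))
(5, 2, R4, (0, 1))
(6, 0, R7, (0,))
(6, 0, R8, (0, 1))
(7, 0, R2, (0, 1))
(7, 0, R7, (1,))

bar 0: v0=G3 v1=G4 downbeat P8
bar 1: v0=F3 v1=E4 downbeat M7
bar 2: v0=A3 v1=F4 downbeat m6
bar 3: v0=G3 v1=E4 downbeat M6
bar 4: v0=A3 v1=B3 downbeat M2
bar 5: v0=B3 v1=C4 downbeat m2
bar 6: v0=F3 v1=F4 downbeat P8
bar 7: v0=G3 v1=G4 downbeat P8
  -> R4 @ bar 1 tick 0 v(0, 1): F3/E4 M7 untreated
  -> R4 @ bar 4 tick 0 v(0, 1): A3/B3 M2 untreated
  -> R4 @ bar 5 tick 0 v(0, 1): B3/C4 m2 untreated
  -> R4 @ bar 5 tick 2 v(0, 1): B3/F4 TT untreated
  -> R7 @ bar 6 tick 0 v(0,): B3->F3 leap 6st
  -> R8 @ bar 6 tick 0 v(0, 1): penult P8 not 3rd/6th
  -> R2 @ bar 7 tick 0 v(0, 1): F3/A3 M3 -> G3/G4 P8 similar
  -> R7 @ bar 7 tick 0 v(1,): A3->G4 leap 10st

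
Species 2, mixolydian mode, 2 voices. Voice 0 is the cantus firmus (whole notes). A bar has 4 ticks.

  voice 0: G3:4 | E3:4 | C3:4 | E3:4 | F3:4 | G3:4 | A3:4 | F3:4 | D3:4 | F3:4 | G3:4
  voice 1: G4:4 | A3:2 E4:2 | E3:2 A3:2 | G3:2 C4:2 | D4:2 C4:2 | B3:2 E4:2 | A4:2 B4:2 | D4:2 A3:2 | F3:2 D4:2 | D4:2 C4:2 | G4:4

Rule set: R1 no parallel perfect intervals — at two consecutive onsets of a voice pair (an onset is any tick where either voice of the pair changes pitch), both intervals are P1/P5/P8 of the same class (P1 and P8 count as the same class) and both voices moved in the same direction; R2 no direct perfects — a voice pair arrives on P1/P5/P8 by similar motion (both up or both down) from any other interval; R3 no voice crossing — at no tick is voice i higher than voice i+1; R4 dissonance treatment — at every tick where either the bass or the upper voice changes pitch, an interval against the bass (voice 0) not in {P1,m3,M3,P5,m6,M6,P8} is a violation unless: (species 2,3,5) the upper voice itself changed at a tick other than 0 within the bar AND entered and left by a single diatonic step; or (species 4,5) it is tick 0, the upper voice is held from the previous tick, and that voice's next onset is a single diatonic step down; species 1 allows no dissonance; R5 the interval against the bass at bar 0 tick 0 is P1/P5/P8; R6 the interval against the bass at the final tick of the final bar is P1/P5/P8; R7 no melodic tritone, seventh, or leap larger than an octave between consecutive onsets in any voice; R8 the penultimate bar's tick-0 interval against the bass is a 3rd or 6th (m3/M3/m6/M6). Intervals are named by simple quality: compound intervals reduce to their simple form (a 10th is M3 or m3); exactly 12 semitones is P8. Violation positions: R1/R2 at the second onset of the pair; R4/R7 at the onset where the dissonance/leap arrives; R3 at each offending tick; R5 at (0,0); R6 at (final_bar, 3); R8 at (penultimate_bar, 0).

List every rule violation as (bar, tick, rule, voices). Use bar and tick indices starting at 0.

bar 0: v0=G3 v1=G4 downbeat P8
bar 1: v0=E3 v1=A3 downbeat P4
bar 2: v0=C3 v1=E3 downbeat M3
bar 3: v0=E3 v1=G3 downbeat m3
bar 4: v0=F3 v1=D4 downbeat M6
bar 5: v0=G3 v1=B3 downbeat M3
bar 6: v0=A3 v1=A4 downbeat P8
bar 7: v0=F3 v1=D4 downbeat M6
bar 8: v0=D3 v1=F3 downbeat m3
bar 9: v0=F3 v1=D4 downbeat M6
bar 10: v0=G3 v1=G4 downbeat P8
  -> R4 @ bar 1 tick 0 v(0, 1): E3/A3 P4 untreated
  -> R7 @ bar 1 tick 0 v(1,): G4->A3 leap 10st
  -> R2 @ bar 6 tick 0 v(0, 1): G3/E4 M6 -> A3/A4 P8 similar
  -> R4 @ bar 6 tick 2 v(0, 1): A3/B4 M2 untreated
  -> R2 @ bar 10 tick 0 v(0, 1): F3/C4 P5 -> G3/G4 P8 similar

(1, 0, R4, (0, 1))
(1, 0, R7, (1,))
(6, 0, R2, (0, 1))
(6, 2, R4, (0, 1))
(10, 0, R2, (0, 1))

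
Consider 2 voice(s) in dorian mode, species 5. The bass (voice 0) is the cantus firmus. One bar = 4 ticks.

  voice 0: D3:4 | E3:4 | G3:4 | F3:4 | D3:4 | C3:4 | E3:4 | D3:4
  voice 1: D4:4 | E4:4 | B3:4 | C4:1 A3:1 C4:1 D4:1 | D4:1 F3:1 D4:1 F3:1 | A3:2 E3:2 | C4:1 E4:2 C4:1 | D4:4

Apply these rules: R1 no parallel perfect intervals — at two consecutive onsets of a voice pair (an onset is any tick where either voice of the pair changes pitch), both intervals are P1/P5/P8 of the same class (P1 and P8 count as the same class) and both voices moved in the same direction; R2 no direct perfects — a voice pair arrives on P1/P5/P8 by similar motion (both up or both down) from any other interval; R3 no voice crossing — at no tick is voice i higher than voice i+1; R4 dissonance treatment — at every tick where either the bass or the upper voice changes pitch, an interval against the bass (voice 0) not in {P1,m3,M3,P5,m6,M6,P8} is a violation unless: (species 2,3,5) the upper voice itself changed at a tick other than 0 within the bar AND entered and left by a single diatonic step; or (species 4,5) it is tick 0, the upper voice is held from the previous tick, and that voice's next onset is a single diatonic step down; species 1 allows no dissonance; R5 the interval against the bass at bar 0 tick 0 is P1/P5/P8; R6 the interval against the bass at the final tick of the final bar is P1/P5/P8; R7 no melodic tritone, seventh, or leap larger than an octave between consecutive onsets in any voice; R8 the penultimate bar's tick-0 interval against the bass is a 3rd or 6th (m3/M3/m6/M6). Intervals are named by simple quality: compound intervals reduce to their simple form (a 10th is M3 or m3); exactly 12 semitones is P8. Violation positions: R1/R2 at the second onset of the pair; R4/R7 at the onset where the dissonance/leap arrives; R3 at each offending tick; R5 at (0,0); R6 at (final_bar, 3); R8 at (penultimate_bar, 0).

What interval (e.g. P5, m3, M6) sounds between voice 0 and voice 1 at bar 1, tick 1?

P8

voice 0=E3 voice 1=E4 -> P8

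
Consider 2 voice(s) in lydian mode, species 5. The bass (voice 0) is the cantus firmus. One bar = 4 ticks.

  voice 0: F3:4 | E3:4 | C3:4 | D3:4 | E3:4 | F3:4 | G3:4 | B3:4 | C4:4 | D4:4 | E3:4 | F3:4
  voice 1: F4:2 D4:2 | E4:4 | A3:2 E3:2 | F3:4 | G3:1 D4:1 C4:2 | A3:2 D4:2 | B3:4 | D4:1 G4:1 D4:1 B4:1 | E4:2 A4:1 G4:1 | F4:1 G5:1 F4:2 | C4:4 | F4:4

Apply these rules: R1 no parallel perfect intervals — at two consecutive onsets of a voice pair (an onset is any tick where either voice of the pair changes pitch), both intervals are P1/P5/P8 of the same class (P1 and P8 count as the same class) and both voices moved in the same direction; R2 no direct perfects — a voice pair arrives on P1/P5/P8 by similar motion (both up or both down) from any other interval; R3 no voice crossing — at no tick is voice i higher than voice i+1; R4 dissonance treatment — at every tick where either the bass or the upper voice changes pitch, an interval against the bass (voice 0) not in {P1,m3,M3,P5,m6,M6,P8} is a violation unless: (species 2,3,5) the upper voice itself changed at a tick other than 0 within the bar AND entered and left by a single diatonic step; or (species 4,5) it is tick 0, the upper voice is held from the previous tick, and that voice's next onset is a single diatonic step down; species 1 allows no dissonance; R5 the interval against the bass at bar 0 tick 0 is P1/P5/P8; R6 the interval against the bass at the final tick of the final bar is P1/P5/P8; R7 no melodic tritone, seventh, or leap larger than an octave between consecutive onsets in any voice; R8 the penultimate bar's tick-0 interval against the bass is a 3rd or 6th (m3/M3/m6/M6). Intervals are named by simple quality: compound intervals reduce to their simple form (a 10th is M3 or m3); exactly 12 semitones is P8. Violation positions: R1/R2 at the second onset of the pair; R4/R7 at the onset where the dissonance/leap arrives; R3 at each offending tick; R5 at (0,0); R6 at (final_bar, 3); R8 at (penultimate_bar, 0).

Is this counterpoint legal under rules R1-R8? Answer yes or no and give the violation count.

bar 0: v0=F3 v1=F4 (P8)
bar 1: v0=E3 v1=E4 (P8)
bar 2: v0=C3 v1=A3 (M6)
bar 3: v0=D3 v1=F3 (m3)
bar 4: v0=E3 v1=G3 (m3)
bar 5: v0=F3 v1=A3 (M3)
bar 6: v0=G3 v1=B3 (M3)
bar 7: v0=B3 v1=D4 (m3)
bar 8: v0=C4 v1=E4 (M3)
bar 9: v0=D4 v1=F4 (m3)
bar 10: v0=E3 v1=C4 (m6)
bar 11: v0=F3 v1=F4 (P8)
  R4 @ bar4.1: E3/D4 m7 untreated
  R4 @ bar9.1: D4/G5 P4 untreated
  R7 @ bar9.1: F4->G5 leap 14st
  R7 @ bar9.2: G5->F4 leap 14st
  R7 @ bar10.0: D4->E3 leap 10st
  R2 @ bar11.0: E3/C4 m6 -> F3/F4 P8 similar

No (6 violations)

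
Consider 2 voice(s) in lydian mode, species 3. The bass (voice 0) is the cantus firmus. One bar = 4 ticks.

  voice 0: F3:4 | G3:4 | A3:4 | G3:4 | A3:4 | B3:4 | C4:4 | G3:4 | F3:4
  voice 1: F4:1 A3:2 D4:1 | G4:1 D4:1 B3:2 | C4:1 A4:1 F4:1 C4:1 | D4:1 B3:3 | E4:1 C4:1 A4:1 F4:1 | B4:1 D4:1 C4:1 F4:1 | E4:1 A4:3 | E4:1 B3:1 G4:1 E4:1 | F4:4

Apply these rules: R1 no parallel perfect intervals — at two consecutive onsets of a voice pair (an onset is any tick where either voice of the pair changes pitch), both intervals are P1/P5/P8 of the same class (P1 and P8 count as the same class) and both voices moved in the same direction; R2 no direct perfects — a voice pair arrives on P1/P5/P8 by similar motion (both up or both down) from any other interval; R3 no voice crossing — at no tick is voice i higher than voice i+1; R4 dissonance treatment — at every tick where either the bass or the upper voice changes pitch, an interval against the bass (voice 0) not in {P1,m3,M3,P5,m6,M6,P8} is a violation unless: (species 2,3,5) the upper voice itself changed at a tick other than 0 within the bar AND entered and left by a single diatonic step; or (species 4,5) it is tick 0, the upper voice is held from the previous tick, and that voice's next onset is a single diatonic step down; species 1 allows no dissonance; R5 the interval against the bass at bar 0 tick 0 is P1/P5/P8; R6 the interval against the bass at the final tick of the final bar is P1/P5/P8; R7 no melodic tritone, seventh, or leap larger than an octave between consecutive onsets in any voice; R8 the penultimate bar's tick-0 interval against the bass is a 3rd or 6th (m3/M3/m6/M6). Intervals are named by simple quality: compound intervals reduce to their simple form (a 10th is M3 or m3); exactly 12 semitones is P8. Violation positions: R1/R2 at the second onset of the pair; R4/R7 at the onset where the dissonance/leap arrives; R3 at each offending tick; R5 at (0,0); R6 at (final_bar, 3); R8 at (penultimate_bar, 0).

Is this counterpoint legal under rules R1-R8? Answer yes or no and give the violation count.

bar 0: v0=F3 v1=F4 (P8)
bar 1: v0=G3 v1=G4 (P8)
bar 2: v0=A3 v1=C4 (m3)
bar 3: v0=G3 v1=D4 (P5)
bar 4: v0=A3 v1=E4 (P5)
bar 5: v0=B3 v1=B4 (P8)
bar 6: v0=C4 v1=E4 (M3)
bar 7: v0=G3 v1=E4 (M6)
bar 8: v0=F3 v1=F4 (P8)
  R2 @ bar1.0: F3/D4 M6 -> G3/G4 P8 similar
  R2 @ bar4.0: G3/B3 M3 -> A3/E4 P5 similar
  R2 @ bar5.0: A3/F4 m6 -> B3/B4 P8 similar
  R7 @ bar5.0: F4->B4 leap 6st
  R4 @ bar5.2: B3/C4 m2 untreated
  R4 @ bar5.3: B3/F4 TT untreated

No (6 violations)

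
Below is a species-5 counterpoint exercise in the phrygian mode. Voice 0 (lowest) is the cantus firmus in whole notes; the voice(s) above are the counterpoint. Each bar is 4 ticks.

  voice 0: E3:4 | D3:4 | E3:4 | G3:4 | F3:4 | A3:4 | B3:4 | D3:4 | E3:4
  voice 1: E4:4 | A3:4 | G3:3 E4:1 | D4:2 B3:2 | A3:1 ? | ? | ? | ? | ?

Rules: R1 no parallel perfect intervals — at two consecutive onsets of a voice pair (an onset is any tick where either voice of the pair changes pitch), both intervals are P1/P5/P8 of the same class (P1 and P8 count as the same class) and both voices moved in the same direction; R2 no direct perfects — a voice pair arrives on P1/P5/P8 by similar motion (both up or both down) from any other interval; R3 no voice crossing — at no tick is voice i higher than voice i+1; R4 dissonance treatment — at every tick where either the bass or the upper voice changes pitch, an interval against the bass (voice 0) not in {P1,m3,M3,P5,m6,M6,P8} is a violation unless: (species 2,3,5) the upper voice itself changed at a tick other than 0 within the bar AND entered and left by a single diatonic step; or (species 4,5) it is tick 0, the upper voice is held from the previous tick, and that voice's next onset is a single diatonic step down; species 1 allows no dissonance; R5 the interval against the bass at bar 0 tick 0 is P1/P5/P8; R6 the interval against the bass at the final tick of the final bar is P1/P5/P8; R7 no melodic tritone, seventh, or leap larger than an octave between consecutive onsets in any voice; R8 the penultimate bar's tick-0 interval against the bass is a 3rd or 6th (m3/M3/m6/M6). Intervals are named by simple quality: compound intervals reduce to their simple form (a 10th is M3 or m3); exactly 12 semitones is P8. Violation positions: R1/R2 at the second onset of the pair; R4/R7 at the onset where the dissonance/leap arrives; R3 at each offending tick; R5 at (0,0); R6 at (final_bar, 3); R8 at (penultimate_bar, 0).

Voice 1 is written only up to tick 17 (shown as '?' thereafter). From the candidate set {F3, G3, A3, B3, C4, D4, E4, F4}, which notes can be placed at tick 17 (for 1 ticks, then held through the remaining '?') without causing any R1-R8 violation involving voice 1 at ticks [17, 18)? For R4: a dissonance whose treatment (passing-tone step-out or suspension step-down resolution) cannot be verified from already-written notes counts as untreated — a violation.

F3: legal
G3: violates R4
A3: legal
B3: violates R4
C4: legal
D4: legal
E4: violates R4
F4: legal

{A3, C4, D4, F3, F4}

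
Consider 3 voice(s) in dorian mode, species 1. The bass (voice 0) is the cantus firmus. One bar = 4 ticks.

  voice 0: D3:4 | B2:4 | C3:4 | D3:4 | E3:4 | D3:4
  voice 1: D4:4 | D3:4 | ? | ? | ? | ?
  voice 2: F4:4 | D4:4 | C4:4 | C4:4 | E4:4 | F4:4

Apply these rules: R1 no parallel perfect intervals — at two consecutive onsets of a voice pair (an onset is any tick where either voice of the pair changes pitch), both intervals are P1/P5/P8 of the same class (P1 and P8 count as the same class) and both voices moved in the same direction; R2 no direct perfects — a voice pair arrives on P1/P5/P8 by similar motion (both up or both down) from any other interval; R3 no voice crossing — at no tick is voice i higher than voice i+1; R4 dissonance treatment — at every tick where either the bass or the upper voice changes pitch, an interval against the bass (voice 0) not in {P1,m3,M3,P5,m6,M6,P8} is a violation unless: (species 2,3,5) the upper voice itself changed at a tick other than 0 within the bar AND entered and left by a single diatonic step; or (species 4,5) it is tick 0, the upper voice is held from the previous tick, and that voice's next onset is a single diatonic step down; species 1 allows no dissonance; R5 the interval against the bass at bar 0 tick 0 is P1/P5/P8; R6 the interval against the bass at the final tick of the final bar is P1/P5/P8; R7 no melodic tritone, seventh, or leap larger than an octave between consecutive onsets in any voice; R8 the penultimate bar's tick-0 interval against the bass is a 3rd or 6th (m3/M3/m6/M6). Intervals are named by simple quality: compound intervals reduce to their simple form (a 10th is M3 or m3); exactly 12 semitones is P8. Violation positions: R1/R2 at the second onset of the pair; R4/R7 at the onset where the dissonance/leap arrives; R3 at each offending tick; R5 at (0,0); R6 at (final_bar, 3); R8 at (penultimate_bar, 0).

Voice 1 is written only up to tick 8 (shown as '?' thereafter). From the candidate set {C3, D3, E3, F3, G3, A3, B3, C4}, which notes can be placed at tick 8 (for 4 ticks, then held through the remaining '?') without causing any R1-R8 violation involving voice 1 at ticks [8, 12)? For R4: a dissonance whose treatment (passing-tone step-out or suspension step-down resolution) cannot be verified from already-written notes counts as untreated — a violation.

C3: violates R1
D3: violates R4
E3: legal
F3: violates R4
G3: violates R2
A3: legal
B3: violates R4
C4: violates R2,R7

{A3, E3}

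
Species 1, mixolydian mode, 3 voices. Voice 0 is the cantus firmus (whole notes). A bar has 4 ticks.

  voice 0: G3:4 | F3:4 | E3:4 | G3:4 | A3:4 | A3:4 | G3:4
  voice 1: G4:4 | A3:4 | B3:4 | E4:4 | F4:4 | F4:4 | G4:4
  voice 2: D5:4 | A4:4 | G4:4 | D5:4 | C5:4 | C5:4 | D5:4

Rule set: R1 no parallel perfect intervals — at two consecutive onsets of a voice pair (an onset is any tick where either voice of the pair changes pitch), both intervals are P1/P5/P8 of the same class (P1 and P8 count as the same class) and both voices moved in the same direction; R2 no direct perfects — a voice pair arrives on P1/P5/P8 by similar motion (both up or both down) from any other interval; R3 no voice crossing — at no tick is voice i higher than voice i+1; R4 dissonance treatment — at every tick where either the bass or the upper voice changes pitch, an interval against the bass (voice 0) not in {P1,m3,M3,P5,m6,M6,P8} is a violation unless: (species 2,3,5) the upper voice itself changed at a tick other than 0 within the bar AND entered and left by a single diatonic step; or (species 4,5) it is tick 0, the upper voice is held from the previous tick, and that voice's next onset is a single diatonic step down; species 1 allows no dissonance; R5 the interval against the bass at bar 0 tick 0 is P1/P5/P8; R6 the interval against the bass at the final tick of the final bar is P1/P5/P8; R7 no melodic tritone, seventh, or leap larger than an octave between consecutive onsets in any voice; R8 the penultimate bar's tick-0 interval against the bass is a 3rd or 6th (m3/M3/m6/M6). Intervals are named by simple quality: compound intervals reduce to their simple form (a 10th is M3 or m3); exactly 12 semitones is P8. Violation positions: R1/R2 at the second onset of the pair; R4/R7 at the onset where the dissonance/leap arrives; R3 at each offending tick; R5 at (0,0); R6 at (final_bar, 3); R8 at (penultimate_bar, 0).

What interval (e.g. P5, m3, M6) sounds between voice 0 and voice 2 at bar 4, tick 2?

m3

voice 0=A3 voice 2=C5 -> m3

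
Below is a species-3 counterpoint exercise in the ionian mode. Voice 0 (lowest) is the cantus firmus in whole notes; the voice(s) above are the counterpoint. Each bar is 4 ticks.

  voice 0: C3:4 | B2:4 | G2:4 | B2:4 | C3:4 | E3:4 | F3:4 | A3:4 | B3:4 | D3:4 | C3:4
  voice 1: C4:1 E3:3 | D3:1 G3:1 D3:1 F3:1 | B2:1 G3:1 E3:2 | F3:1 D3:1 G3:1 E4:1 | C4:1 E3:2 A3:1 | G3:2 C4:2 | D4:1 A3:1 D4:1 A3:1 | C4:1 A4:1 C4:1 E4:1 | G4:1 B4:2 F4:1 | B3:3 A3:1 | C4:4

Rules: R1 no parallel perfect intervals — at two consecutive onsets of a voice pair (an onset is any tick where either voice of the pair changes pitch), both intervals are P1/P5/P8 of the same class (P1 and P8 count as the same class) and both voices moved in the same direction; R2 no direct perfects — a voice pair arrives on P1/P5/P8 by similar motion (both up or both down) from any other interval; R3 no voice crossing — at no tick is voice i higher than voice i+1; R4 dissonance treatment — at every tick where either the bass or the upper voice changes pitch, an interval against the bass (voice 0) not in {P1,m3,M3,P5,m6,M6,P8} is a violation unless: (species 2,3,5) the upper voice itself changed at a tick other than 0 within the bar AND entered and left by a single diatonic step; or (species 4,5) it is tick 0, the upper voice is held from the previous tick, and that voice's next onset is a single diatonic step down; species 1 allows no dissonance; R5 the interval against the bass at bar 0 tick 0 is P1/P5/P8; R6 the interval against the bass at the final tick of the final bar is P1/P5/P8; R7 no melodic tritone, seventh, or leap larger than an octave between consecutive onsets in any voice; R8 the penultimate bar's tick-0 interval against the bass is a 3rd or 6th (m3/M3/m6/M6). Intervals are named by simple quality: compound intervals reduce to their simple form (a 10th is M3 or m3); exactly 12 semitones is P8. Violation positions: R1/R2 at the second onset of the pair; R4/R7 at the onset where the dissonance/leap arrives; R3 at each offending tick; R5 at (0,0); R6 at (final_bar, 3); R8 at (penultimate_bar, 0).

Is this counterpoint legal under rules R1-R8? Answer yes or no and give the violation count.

bar 0: v0=C3 v1=C4 (P8)
bar 1: v0=B2 v1=D3 (m3)
bar 2: v0=G2 v1=B2 (M3)
bar 3: v0=B2 v1=F3 (TT)
bar 4: v0=C3 v1=C4 (P8)
bar 5: v0=E3 v1=G3 (m3)
bar 6: v0=F3 v1=D4 (M6)
bar 7: v0=A3 v1=C4 (m3)
bar 8: v0=B3 v1=G4 (m6)
bar 9: v0=D3 v1=B3 (M6)
bar 10: v0=C3 v1=C4 (P8)
  R4 @ bar1.3: B2/F3 TT untreated
  R7 @ bar2.0: F3->B2 leap 6st
  R4 @ bar3.0: B2/F3 TT untreated
  R4 @ bar3.3: B2/E4 P4 untreated
  R4 @ bar8.3: B3/F4 TT untreated
  R7 @ bar8.3: B4->F4 leap 6st
  R7 @ bar9.0: F4->B3 leap 6st

No (7 violations)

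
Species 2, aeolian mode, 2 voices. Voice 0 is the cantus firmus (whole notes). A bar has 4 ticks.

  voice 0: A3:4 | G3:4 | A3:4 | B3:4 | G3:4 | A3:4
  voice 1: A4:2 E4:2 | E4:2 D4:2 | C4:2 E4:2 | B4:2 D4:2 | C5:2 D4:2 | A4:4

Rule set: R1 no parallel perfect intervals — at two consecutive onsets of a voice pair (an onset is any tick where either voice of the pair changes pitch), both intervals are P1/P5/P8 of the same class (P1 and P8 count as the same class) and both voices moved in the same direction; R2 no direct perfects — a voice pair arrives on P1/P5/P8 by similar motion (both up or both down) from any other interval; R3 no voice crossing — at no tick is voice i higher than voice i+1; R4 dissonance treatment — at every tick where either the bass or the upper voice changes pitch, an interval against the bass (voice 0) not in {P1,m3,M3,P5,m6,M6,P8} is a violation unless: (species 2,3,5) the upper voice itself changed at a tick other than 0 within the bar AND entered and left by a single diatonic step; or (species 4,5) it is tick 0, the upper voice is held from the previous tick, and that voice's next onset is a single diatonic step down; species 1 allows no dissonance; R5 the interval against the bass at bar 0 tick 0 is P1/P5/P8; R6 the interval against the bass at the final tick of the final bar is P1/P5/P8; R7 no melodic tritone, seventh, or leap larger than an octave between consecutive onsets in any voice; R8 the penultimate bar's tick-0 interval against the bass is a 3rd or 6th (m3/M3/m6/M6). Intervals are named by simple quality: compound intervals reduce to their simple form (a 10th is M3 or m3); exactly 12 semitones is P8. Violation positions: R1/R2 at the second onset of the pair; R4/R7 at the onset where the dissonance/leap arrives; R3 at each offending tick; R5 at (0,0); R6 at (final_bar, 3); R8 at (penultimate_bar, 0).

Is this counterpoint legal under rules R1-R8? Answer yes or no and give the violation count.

bar 0: v0=A3 v1=A4 (P8)
bar 1: v0=G3 v1=E4 (M6)
bar 2: v0=A3 v1=C4 (m3)
bar 3: v0=B3 v1=B4 (P8)
bar 4: v0=G3 v1=C5 (P4)
bar 5: v0=A3 v1=A4 (P8)
  R2 @ bar3.0: A3/E4 P5 -> B3/B4 P8 similar
  R4 @ bar4.0: G3/C5 P4 untreated
  R7 @ bar4.0: D4->C5 leap 10st
  R8 @ bar4.0: penult P4 not 3rd/6th
  R7 @ bar4.2: C5->D4 leap 10st
  R2 @ bar5.0: G3/D4 P5 -> A3/A4 P8 similar

No (6 violations)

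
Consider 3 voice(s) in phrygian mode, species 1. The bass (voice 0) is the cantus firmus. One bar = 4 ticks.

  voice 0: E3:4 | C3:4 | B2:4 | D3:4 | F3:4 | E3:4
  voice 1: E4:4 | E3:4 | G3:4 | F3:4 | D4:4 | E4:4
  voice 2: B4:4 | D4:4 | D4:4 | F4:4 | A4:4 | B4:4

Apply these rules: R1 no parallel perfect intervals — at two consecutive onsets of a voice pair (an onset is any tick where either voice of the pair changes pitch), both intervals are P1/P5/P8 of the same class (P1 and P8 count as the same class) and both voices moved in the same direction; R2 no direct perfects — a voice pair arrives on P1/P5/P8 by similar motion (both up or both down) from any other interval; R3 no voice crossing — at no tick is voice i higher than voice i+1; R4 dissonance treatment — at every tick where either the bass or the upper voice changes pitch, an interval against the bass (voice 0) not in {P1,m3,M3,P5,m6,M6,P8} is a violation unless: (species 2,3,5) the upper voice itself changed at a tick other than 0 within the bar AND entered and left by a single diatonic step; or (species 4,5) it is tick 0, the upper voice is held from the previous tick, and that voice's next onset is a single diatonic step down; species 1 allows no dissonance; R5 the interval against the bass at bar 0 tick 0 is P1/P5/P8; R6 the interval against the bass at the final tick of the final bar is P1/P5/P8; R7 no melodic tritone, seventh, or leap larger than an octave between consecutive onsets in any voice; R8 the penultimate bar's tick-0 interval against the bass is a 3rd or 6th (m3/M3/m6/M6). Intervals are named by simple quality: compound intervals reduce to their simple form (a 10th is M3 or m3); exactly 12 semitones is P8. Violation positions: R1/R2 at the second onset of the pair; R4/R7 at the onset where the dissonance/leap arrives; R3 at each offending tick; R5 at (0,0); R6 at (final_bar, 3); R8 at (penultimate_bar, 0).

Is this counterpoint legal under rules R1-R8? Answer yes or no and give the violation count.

No (3 violations)

bar 0: v0=E3 v1=E4 v2=B4 (P5)
bar 1: v0=C3 v1=E3 v2=D4 (M2)
bar 2: v0=B2 v1=G3 v2=D4 (m3)
bar 3: v0=D3 v1=F3 v2=F4 (m3)
bar 4: v0=F3 v1=D4 v2=A4 (M3)
bar 5: v0=E3 v1=E4 v2=B4 (P5)
  R4 @ bar1.0: C3/D4 M2 untreated
  R2 @ bar4.0: F3/F4 P8 -> D4/A4 P5 similar
  R1 @ bar5.0: D4/A4 P5 -> E4/B4 P5 similar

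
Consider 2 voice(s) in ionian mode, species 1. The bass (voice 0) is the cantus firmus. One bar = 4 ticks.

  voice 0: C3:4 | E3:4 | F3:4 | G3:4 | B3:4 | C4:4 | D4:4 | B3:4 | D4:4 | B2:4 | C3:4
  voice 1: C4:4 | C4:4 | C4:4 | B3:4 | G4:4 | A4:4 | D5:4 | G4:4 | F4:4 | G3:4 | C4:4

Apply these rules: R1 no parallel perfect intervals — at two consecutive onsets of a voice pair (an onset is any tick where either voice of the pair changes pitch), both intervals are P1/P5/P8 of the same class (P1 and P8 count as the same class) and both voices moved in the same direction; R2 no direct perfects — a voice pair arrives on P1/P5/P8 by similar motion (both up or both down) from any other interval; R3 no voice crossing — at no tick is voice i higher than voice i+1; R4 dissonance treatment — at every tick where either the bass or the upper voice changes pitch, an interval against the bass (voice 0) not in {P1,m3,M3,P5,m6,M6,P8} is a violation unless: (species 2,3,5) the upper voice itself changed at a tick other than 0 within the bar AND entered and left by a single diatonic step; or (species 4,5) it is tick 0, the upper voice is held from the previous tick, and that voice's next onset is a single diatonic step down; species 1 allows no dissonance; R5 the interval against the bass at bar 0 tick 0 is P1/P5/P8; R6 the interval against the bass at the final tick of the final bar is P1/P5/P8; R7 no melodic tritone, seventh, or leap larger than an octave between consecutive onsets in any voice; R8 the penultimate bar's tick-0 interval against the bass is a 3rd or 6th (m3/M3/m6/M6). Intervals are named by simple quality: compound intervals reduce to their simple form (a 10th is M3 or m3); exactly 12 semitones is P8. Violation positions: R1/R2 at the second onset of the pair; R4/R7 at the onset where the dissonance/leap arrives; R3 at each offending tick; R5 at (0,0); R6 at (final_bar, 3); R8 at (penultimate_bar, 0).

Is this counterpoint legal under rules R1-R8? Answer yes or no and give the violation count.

bar 0: v0=C3 v1=C4 (P8)
bar 1: v0=E3 v1=C4 (m6)
bar 2: v0=F3 v1=C4 (P5)
bar 3: v0=G3 v1=B3 (M3)
bar 4: v0=B3 v1=G4 (m6)
bar 5: v0=C4 v1=A4 (M6)
bar 6: v0=D4 v1=D5 (P8)
bar 7: v0=B3 v1=G4 (m6)
bar 8: v0=D4 v1=F4 (m3)
bar 9: v0=B2 v1=G3 (m6)
bar 10: v0=C3 v1=C4 (P8)
  R2 @ bar6.0: C4/A4 M6 -> D4/D5 P8 similar
  R7 @ bar9.0: D4->B2 leap 15st
  R7 @ bar9.0: F4->G3 leap 10st
  R2 @ bar10.0: B2/G3 m6 -> C3/C4 P8 similar

No (4 violations)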